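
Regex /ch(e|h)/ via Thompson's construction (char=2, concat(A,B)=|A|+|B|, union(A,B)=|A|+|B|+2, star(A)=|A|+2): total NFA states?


Syntax tree has 4 char leaf(s), 1 union(s), 0 star(s)
chars contribute 4×2 = 8; each union adds +2; each star adds +2
Total: 8 + 2 + 0 = 10 states


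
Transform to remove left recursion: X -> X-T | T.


Left-recursive alternatives: X-T; non-recursive: T
Introduce X': X -> TX', X' -> -TX' | ε


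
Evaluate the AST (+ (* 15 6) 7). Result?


Evaluate inner: (* 15 6) = 90
Evaluate root: (+ 90 7) = 97
Result: 97


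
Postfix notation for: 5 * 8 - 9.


Left to right (same or higher precedence on left)
Postfix: 5 8 * 9 -


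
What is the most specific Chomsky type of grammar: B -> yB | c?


Right-linear: every RHS is a terminal or a terminal followed by one nonterminal
Classification: Type 3 (Regular)


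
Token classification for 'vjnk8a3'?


Pattern: letter/underscore followed by alphanumerics, not a keyword
Type: IDENTIFIER


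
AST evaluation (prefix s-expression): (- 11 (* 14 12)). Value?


Evaluate inner: (* 14 12) = 168
Evaluate root: (- 11 168) = -157
Result: -157


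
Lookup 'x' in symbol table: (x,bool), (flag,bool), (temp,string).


Lookup 'x' → type bool


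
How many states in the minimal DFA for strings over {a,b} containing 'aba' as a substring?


KMP-style automaton: 3 progress states + 1 absorbing accept = 4
Minimal DFA: 4 states


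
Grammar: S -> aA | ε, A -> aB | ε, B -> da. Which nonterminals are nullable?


A nonterminal is nullable iff some alternative derives ε (directly, or every symbol in it is nullable)
Nullable: {A, S}


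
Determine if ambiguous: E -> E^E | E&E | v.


'v^v&v' has two parse trees (no precedence encoded between ^ and &)
Ambiguous


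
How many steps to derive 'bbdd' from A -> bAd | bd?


Derivation: A => bAd => bbdd
Steps: 2


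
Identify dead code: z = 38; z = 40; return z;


first assignment to z is overwritten before any read
Dead: 'z = 38'


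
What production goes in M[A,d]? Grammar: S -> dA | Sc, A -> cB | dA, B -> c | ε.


For [A, d]: 'd' ∈ FIRST(dA)
Entry: A -> dA


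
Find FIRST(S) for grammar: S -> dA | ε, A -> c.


Per alternative of S: FIRST(dA) = {d}; FIRST(ε) = {ε}
FIRST(S) = {d, ε}


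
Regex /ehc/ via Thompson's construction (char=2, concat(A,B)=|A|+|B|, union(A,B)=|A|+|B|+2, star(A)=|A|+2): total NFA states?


Syntax tree has 3 char leaf(s), 0 union(s), 0 star(s)
chars contribute 3×2 = 6; each union adds +2; each star adds +2
Total: 6 + 0 + 0 = 6 states


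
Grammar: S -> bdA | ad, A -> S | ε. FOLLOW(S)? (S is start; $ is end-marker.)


$ ∈ FOLLOW(S). For each A -> αBβ: add FIRST(β)\{ε} to FOLLOW(B); if β nullable, add FOLLOW(A).
FOLLOW(S) = {$}


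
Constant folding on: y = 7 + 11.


7 + 11 = 18 at compile time
Optimized: y = 18


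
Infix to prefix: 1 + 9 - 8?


left-to-right (same/higher precedence on left): tree is (- (+ 1 9) 8)
Prefix: - + 1 9 8


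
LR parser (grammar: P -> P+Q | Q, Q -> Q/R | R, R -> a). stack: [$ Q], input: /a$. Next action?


shift '/' to continue Q -> Q/R
Action: shift


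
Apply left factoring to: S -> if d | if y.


Common prefix: 'if'
Factored: S -> if S', S' -> d | y


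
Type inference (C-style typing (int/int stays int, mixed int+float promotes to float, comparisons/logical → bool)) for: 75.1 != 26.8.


Operand types: float != float
Rule: comparison yields bool
Result type: bool


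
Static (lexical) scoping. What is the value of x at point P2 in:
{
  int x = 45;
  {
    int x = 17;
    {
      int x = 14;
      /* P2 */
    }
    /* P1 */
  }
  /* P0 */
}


x declared in the same block as P2
x = 14


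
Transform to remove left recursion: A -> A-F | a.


Left-recursive alternatives: A-F; non-recursive: a
Introduce A': A -> aA', A' -> -FA' | ε


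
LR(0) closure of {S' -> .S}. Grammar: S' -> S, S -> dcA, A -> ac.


Start: S' -> .S
For each item with dot before a nonterminal B, add B -> .γ for every B-production
Closure: [S' -> .S, S -> .dcA]


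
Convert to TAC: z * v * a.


Break into single-operator statements:
t1 = z * v
t2 = t1 * a


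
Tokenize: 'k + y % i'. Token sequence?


Scan left to right, longest-match per lexeme
Tokens: ID(k), OP(+), ID(y), OP(%), ID(i)


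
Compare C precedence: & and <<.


'<<' is shift (level 8); '&' is bitwise AND (level 5)
Higher level binds tighter
'<<' has higher precedence than '&'


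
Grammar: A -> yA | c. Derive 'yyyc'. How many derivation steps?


Derivation: A => yA => yyA => yyyA => yyyc
Steps: 4


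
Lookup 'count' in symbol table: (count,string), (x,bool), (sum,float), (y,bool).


Lookup 'count' → type string


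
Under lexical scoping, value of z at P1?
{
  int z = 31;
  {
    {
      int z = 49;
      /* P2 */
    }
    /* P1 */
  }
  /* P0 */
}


P1's block does not declare z; resolves to the enclosing declaration at depth 0
z = 31


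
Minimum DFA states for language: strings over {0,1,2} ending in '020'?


Track the longest suffix of input matching a prefix of '020': 4 classes (prefixes of length 0..3)
Minimal DFA: 4 states


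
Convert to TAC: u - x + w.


Break into single-operator statements:
t1 = u - x
t2 = t1 + w


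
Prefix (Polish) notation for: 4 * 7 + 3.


left-to-right (same/higher precedence on left): tree is (+ (* 4 7) 3)
Prefix: + * 4 7 3


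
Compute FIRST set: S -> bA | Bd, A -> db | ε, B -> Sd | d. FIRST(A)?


Per alternative of A: FIRST(db) = {d}; FIRST(ε) = {ε}
FIRST(A) = {d, ε}


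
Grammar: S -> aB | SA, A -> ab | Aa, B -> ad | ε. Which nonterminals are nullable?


A nonterminal is nullable iff some alternative derives ε (directly, or every symbol in it is nullable)
Nullable: {B}


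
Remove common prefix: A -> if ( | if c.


Common prefix: 'if'
Factored: A -> if A', A' -> ( | c


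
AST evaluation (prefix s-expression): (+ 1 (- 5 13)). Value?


Evaluate inner: (- 5 13) = -8
Evaluate root: (+ 1 -8) = -7
Result: -7


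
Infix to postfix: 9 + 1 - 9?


Left to right (same or higher precedence on left)
Postfix: 9 1 + 9 -


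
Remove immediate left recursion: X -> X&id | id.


Left-recursive alternatives: X&id; non-recursive: id
Introduce X': X -> idX', X' -> &idX' | ε


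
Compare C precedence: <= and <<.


'<<' is shift (level 8); '<=' is relational (level 7)
Higher level binds tighter
'<<' has higher precedence than '<='


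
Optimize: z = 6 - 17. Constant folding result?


6 - 17 = -11 at compile time
Optimized: z = -11


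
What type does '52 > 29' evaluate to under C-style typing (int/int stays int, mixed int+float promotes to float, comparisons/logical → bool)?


Operand types: int > int
Rule: comparison yields bool
Result type: bool


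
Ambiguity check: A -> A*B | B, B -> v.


precedence layered via separate nonterminal B: deterministic
Unambiguous


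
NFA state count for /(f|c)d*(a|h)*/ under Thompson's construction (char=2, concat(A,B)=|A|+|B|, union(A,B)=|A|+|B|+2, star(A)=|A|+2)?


Syntax tree has 5 char leaf(s), 2 union(s), 2 star(s)
chars contribute 5×2 = 10; each union adds +2; each star adds +2
Total: 10 + 4 + 4 = 18 states


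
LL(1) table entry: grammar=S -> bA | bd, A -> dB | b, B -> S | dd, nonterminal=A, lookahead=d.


For [A, d]: 'd' ∈ FIRST(dB)
Entry: A -> dB


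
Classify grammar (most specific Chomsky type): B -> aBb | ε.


Single nonterminal LHS, but a^n b^n is not regular
Classification: Type 2 (Context-Free)


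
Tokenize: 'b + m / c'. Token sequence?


Scan left to right, longest-match per lexeme
Tokens: ID(b), OP(+), ID(m), OP(/), ID(c)


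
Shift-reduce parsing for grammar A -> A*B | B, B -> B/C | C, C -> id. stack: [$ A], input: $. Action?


start symbol A on stack, input exhausted
Action: accept


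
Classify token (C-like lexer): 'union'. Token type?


Pattern: reserved word
Type: KEYWORD


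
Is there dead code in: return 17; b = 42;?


statement follows a return and is unreachable
Dead: 'b = 42'


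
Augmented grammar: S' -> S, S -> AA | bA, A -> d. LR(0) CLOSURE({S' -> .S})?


Start: S' -> .S
For each item with dot before a nonterminal B, add B -> .γ for every B-production
Closure: [S' -> .S, S -> .AA, S -> .bA, A -> .d]


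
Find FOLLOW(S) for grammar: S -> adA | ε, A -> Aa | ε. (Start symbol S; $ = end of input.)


$ ∈ FOLLOW(S). For each A -> αBβ: add FIRST(β)\{ε} to FOLLOW(B); if β nullable, add FOLLOW(A).
FOLLOW(S) = {$}


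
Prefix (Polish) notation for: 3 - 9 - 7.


left-to-right (same/higher precedence on left): tree is (- (- 3 9) 7)
Prefix: - - 3 9 7


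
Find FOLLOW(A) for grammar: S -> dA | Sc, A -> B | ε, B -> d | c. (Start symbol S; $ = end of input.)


$ ∈ FOLLOW(S). For each A -> αBβ: add FIRST(β)\{ε} to FOLLOW(B); if β nullable, add FOLLOW(A).
FOLLOW(A) = {$, c}


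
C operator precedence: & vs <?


'<' is relational (level 7); '&' is bitwise AND (level 5)
Higher level binds tighter
'<' has higher precedence than '&'


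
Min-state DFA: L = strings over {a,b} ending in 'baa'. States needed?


Track the longest suffix of input matching a prefix of 'baa': 4 classes (prefixes of length 0..3)
Minimal DFA: 4 states


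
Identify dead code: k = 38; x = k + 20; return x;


k is read by x's definition; x is returned
No dead code


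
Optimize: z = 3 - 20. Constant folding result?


3 - 20 = -17 at compile time
Optimized: z = -17


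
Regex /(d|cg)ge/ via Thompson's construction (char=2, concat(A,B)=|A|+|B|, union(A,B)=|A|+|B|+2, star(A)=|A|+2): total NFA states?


Syntax tree has 5 char leaf(s), 1 union(s), 0 star(s)
chars contribute 5×2 = 10; each union adds +2; each star adds +2
Total: 10 + 2 + 0 = 12 states


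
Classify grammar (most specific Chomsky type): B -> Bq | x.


Left-linear: every RHS is a terminal or one nonterminal followed by a terminal
Classification: Type 3 (Regular)


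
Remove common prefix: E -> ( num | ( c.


Common prefix: '('
Factored: E -> ( E', E' -> num | c


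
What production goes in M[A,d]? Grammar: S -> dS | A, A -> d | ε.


For [A, d]: 'd' ∈ FIRST(d)
Entry: A -> d


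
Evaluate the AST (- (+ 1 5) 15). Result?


Evaluate inner: (+ 1 5) = 6
Evaluate root: (- 6 15) = -9
Result: -9


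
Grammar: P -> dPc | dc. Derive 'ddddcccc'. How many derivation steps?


Derivation: P => dPc => ddPcc => dddPccc => ddddcccc
Steps: 4


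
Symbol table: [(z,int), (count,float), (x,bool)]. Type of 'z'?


Lookup 'z' → type int


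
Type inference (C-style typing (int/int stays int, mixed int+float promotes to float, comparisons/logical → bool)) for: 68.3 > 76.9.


Operand types: float > float
Rule: comparison yields bool
Result type: bool


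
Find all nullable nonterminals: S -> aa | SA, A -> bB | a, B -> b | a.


A nonterminal is nullable iff some alternative derives ε (directly, or every symbol in it is nullable)
Nullable: {}


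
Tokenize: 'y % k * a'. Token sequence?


Scan left to right, longest-match per lexeme
Tokens: ID(y), OP(%), ID(k), OP(*), ID(a)


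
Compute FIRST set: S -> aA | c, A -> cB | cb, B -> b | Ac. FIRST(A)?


Per alternative of A: FIRST(cB) = {c}; FIRST(cb) = {c}
FIRST(A) = {c}


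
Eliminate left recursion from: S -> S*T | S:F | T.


Left-recursive alternatives: S*T, S:F; non-recursive: T
Introduce S': S -> TS', S' -> *TS' | :FS' | ε


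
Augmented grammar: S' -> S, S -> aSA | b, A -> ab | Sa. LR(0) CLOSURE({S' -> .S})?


Start: S' -> .S
For each item with dot before a nonterminal B, add B -> .γ for every B-production
Closure: [S' -> .S, S -> .aSA, S -> .b]


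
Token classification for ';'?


Pattern: delimiter/punctuation
Type: PUNCTUATION


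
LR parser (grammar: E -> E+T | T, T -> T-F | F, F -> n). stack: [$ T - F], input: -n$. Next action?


handle 'T-F' on top
Action: reduce (T -> T-F)


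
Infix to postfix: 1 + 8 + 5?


Left to right (same or higher precedence on left)
Postfix: 1 8 + 5 +


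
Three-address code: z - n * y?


Break into single-operator statements:
t1 = n * y
t2 = z - t1


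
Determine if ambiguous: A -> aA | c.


right-linear, alternatives start with distinct terminals 'a' vs 'c': unique leftmost derivation
Unambiguous


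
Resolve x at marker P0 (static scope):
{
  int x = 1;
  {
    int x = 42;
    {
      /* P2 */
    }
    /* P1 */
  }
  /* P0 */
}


x declared in the same block as P0
x = 1


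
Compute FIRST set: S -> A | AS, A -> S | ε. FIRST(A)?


Per alternative of A: FIRST(S) = {ε}; FIRST(ε) = {ε}
FIRST(A) = {ε}


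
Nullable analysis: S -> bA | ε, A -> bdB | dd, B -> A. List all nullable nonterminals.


A nonterminal is nullable iff some alternative derives ε (directly, or every symbol in it is nullable)
Nullable: {S}


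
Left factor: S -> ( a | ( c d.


Common prefix: '('
Factored: S -> ( S', S' -> a | c d


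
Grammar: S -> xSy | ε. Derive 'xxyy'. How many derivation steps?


Derivation: S => xSy => xxSyy => xxyy
Steps: 3


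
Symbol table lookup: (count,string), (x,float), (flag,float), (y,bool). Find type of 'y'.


Lookup 'y' → type bool


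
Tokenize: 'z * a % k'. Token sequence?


Scan left to right, longest-match per lexeme
Tokens: ID(z), OP(*), ID(a), OP(%), ID(k)


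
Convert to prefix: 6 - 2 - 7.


left-to-right (same/higher precedence on left): tree is (- (- 6 2) 7)
Prefix: - - 6 2 7


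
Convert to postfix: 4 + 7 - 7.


Left to right (same or higher precedence on left)
Postfix: 4 7 + 7 -


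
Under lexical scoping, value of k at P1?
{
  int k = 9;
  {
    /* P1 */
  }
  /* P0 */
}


P1's block does not declare k; resolves to the enclosing declaration at depth 0
k = 9


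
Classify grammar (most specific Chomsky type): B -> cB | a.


Right-linear: every RHS is a terminal or a terminal followed by one nonterminal
Classification: Type 3 (Regular)


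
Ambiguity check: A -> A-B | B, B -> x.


precedence layered via separate nonterminal B: deterministic
Unambiguous


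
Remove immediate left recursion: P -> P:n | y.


Left-recursive alternatives: P:n; non-recursive: y
Introduce P': P -> yP', P' -> :nP' | ε


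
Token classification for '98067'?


Pattern: digits only
Type: INTEGER_LITERAL


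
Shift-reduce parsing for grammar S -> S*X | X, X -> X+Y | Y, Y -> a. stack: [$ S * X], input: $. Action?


handle 'S*X' on top; lookahead ∈ FOLLOW(S) = {*, $}
Action: reduce (S -> S*X)


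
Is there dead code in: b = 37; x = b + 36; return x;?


b is read by x's definition; x is returned
No dead code


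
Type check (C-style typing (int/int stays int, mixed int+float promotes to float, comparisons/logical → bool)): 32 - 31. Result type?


Operand types: int - int
Rule: mixed int/float promotes to float; int/int stays int
Result type: int


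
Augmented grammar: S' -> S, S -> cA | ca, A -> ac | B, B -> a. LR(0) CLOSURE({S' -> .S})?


Start: S' -> .S
For each item with dot before a nonterminal B, add B -> .γ for every B-production
Closure: [S' -> .S, S -> .cA, S -> .ca]


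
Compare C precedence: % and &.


'%' is multiplicative (level 10); '&' is bitwise AND (level 5)
Higher level binds tighter
'%' has higher precedence than '&'


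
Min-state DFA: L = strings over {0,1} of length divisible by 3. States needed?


Track length mod 3: states 0..2, accept at 0
Minimal DFA: 3 states


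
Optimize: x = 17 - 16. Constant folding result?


17 - 16 = 1 at compile time
Optimized: x = 1


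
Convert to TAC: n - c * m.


Break into single-operator statements:
t1 = c * m
t2 = n - t1


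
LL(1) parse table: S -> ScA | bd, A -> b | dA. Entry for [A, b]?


For [A, b]: 'b' ∈ FIRST(b)
Entry: A -> b


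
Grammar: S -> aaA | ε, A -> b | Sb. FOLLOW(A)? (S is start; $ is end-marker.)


$ ∈ FOLLOW(S). For each A -> αBβ: add FIRST(β)\{ε} to FOLLOW(B); if β nullable, add FOLLOW(A).
FOLLOW(A) = {$, b}


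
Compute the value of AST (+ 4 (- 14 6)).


Evaluate inner: (- 14 6) = 8
Evaluate root: (+ 4 8) = 12
Result: 12


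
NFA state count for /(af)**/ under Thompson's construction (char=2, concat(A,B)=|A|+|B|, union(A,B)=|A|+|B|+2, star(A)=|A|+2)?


Syntax tree has 2 char leaf(s), 0 union(s), 2 star(s)
chars contribute 2×2 = 4; each union adds +2; each star adds +2
Total: 4 + 0 + 4 = 8 states


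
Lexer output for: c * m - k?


Scan left to right, longest-match per lexeme
Tokens: ID(c), OP(*), ID(m), OP(-), ID(k)


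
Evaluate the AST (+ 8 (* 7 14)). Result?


Evaluate inner: (* 7 14) = 98
Evaluate root: (+ 8 98) = 106
Result: 106


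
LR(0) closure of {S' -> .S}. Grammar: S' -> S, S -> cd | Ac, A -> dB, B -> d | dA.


Start: S' -> .S
For each item with dot before a nonterminal B, add B -> .γ for every B-production
Closure: [S' -> .S, S -> .cd, S -> .Ac, A -> .dB]


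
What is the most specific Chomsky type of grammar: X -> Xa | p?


Left-linear: every RHS is a terminal or one nonterminal followed by a terminal
Classification: Type 3 (Regular)


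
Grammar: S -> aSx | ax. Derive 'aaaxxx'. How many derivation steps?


Derivation: S => aSx => aaSxx => aaaxxx
Steps: 3


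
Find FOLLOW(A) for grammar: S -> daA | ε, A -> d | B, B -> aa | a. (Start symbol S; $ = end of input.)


$ ∈ FOLLOW(S). For each A -> αBβ: add FIRST(β)\{ε} to FOLLOW(B); if β nullable, add FOLLOW(A).
FOLLOW(A) = {$}


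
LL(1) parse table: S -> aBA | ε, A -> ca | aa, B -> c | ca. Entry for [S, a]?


For [S, a]: 'a' ∈ FIRST(aBA)
Entry: S -> aBA


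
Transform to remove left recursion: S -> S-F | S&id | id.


Left-recursive alternatives: S-F, S&id; non-recursive: id
Introduce S': S -> idS', S' -> -FS' | &idS' | ε


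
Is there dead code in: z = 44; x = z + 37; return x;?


z is read by x's definition; x is returned
No dead code


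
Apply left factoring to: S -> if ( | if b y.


Common prefix: 'if'
Factored: S -> if S', S' -> ( | b y


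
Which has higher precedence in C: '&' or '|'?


'&' is bitwise AND (level 5); '|' is bitwise OR (level 3)
Higher level binds tighter
'&' has higher precedence than '|'


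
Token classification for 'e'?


Pattern: letter/underscore followed by alphanumerics, not a keyword
Type: IDENTIFIER


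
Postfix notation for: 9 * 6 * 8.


Left to right (same or higher precedence on left)
Postfix: 9 6 * 8 *


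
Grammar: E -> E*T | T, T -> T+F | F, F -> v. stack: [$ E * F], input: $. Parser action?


'F' (not preceded by T+) is the handle for T -> F
Action: reduce (T -> F)


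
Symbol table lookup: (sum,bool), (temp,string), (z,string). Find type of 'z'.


Lookup 'z' → type string


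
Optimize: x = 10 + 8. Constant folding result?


10 + 8 = 18 at compile time
Optimized: x = 18


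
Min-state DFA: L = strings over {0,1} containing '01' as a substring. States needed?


KMP-style automaton: 2 progress states + 1 absorbing accept = 3
Minimal DFA: 3 states


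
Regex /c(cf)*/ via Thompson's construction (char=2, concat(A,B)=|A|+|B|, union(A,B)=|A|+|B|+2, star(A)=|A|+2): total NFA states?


Syntax tree has 3 char leaf(s), 0 union(s), 1 star(s)
chars contribute 3×2 = 6; each union adds +2; each star adds +2
Total: 6 + 0 + 2 = 8 states


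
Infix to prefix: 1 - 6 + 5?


left-to-right (same/higher precedence on left): tree is (+ (- 1 6) 5)
Prefix: + - 1 6 5


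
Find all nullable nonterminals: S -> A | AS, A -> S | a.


A nonterminal is nullable iff some alternative derives ε (directly, or every symbol in it is nullable)
Nullable: {}


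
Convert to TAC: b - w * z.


Break into single-operator statements:
t1 = w * z
t2 = b - t1


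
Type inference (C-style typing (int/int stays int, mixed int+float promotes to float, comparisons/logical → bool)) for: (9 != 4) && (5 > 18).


Operand types: bool && bool
Rule: logical operators take bool operands and yield bool
Result type: bool


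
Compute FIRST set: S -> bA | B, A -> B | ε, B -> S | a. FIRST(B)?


Per alternative of B: FIRST(S) = {a, b}; FIRST(a) = {a}
FIRST(B) = {a, b}


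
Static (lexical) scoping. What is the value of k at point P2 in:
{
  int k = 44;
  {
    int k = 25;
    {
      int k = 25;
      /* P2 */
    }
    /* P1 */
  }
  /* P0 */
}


k declared in the same block as P2
k = 25


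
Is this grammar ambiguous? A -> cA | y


right-linear, alternatives start with distinct terminals 'c' vs 'y': unique leftmost derivation
Unambiguous


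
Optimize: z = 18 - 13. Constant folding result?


18 - 13 = 5 at compile time
Optimized: z = 5


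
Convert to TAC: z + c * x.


Break into single-operator statements:
t1 = c * x
t2 = z + t1


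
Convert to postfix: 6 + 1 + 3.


Left to right (same or higher precedence on left)
Postfix: 6 1 + 3 +


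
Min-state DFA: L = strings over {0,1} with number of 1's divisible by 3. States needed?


Track (count of 1) mod 3: states 0..2, accept at 0
Minimal DFA: 3 states


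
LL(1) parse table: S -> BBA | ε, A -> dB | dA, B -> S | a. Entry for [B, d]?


For [B, d]: 'd' ∈ FIRST(S)
Entry: B -> S


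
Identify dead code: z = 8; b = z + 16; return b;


z is read by b's definition; b is returned
No dead code


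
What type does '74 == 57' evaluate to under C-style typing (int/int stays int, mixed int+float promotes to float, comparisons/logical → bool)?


Operand types: int == int
Rule: comparison yields bool
Result type: bool


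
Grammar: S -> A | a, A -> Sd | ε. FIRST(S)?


Per alternative of S: FIRST(A) = {a, d, ε}; FIRST(a) = {a}
FIRST(S) = {a, d, ε}


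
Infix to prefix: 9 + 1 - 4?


left-to-right (same/higher precedence on left): tree is (- (+ 9 1) 4)
Prefix: - + 9 1 4


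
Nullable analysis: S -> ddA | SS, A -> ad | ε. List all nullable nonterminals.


A nonterminal is nullable iff some alternative derives ε (directly, or every symbol in it is nullable)
Nullable: {A}


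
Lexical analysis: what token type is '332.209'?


Pattern: digits with a decimal point
Type: FLOAT_LITERAL


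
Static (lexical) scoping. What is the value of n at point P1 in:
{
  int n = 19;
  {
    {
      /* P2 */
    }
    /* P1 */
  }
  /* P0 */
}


P1's block does not declare n; resolves to the enclosing declaration at depth 0
n = 19


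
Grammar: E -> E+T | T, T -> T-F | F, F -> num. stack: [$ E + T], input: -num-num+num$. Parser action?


'-' can extend T; shift to build T -> T-F
Action: shift


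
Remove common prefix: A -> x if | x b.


Common prefix: 'x'
Factored: A -> x A', A' -> if | b


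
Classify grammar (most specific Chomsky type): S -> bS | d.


Right-linear: every RHS is a terminal or a terminal followed by one nonterminal
Classification: Type 3 (Regular)


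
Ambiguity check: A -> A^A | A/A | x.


'x^x/x' has two parse trees (no precedence encoded between ^ and /)
Ambiguous


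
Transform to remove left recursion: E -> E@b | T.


Left-recursive alternatives: E@b; non-recursive: T
Introduce E': E -> TE', E' -> @bE' | ε


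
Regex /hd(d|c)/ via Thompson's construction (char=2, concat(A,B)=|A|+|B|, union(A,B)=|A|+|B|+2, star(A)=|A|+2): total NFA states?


Syntax tree has 4 char leaf(s), 1 union(s), 0 star(s)
chars contribute 4×2 = 8; each union adds +2; each star adds +2
Total: 8 + 2 + 0 = 10 states


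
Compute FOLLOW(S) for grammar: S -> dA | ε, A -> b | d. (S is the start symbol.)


$ ∈ FOLLOW(S). For each A -> αBβ: add FIRST(β)\{ε} to FOLLOW(B); if β nullable, add FOLLOW(A).
FOLLOW(S) = {$}


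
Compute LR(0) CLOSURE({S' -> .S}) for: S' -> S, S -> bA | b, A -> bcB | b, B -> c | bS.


Start: S' -> .S
For each item with dot before a nonterminal B, add B -> .γ for every B-production
Closure: [S' -> .S, S -> .bA, S -> .b]


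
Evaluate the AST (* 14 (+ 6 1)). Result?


Evaluate inner: (+ 6 1) = 7
Evaluate root: (* 14 7) = 98
Result: 98


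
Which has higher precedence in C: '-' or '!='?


'-' is additive (level 9); '!=' is equality (level 6)
Higher level binds tighter
'-' has higher precedence than '!='


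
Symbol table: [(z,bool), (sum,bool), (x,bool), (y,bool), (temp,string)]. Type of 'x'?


Lookup 'x' → type bool


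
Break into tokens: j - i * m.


Scan left to right, longest-match per lexeme
Tokens: ID(j), OP(-), ID(i), OP(*), ID(m)


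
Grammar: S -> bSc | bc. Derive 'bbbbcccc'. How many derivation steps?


Derivation: S => bSc => bbScc => bbbSccc => bbbbcccc
Steps: 4


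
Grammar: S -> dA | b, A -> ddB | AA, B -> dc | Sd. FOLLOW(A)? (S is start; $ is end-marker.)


$ ∈ FOLLOW(S). For each A -> αBβ: add FIRST(β)\{ε} to FOLLOW(B); if β nullable, add FOLLOW(A).
FOLLOW(A) = {$, d}


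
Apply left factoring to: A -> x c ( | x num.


Common prefix: 'x'
Factored: A -> x A', A' -> c ( | num


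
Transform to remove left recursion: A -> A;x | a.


Left-recursive alternatives: A;x; non-recursive: a
Introduce A': A -> aA', A' -> ;xA' | ε


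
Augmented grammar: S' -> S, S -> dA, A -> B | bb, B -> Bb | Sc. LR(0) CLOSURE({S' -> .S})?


Start: S' -> .S
For each item with dot before a nonterminal B, add B -> .γ for every B-production
Closure: [S' -> .S, S -> .dA]


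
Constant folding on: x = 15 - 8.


15 - 8 = 7 at compile time
Optimized: x = 7


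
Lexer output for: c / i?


Scan left to right, longest-match per lexeme
Tokens: ID(c), OP(/), ID(i)


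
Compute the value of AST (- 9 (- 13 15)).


Evaluate inner: (- 13 15) = -2
Evaluate root: (- 9 -2) = 11
Result: 11


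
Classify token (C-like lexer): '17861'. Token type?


Pattern: digits only
Type: INTEGER_LITERAL


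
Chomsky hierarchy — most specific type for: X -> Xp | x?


Left-linear: every RHS is a terminal or one nonterminal followed by a terminal
Classification: Type 3 (Regular)


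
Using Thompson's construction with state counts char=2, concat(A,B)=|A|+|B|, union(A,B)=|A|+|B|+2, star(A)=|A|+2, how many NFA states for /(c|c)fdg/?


Syntax tree has 5 char leaf(s), 1 union(s), 0 star(s)
chars contribute 5×2 = 10; each union adds +2; each star adds +2
Total: 10 + 2 + 0 = 12 states


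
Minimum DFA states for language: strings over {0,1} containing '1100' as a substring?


KMP-style automaton: 4 progress states + 1 absorbing accept = 5
Minimal DFA: 5 states


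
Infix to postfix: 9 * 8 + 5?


Left to right (same or higher precedence on left)
Postfix: 9 8 * 5 +


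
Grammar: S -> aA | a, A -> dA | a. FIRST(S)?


Per alternative of S: FIRST(aA) = {a}; FIRST(a) = {a}
FIRST(S) = {a}


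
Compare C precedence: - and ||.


'-' is additive (level 9); '||' is logical OR (level 1)
Higher level binds tighter
'-' has higher precedence than '||'


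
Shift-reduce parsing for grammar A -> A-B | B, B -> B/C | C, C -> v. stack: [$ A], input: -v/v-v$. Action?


shift '-' to continue A -> A-B
Action: shift


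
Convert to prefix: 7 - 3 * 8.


'*' binds tighter: tree is (- 7 (* 3 8))
Prefix: - 7 * 3 8


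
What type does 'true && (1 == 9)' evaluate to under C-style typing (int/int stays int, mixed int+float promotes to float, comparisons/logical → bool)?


Operand types: bool && bool
Rule: logical operators take bool operands and yield bool
Result type: bool


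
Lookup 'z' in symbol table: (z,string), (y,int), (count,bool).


Lookup 'z' → type string


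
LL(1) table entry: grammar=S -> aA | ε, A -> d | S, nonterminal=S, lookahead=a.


For [S, a]: 'a' ∈ FIRST(aA)
Entry: S -> aA


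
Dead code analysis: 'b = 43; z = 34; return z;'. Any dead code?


b is assigned but never read
Dead: 'b = 43'


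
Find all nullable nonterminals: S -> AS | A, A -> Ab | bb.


A nonterminal is nullable iff some alternative derives ε (directly, or every symbol in it is nullable)
Nullable: {}


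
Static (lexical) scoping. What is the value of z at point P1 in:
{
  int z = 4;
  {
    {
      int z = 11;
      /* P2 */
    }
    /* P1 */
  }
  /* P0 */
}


P1's block does not declare z; resolves to the enclosing declaration at depth 0
z = 4


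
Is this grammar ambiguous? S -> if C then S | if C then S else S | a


dangling else: 'if C then if C then a else a' parses two ways
Ambiguous


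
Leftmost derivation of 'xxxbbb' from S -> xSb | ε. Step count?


Derivation: S => xSb => xxSbb => xxxSbbb => xxxbbb
Steps: 4


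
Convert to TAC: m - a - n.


Break into single-operator statements:
t1 = m - a
t2 = t1 - n


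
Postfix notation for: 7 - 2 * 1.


* has higher precedence, evaluate 2*1 first
Postfix: 7 2 1 * -


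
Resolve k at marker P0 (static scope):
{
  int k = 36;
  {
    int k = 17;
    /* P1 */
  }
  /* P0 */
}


k declared in the same block as P0
k = 36


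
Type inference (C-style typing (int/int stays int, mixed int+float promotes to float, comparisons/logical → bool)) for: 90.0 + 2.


Operand types: float + int
Rule: mixed int/float promotes to float; int/int stays int
Result type: float


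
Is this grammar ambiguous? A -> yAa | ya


balanced y^n…a^n: each string has a unique parse
Unambiguous


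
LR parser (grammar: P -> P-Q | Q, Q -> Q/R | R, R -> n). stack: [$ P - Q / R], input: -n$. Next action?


handle 'Q/R' on top
Action: reduce (Q -> Q/R)


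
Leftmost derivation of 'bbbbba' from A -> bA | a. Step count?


Derivation: A => bA => bbA => bbbA => bbbbA => bbbbbA => bbbbba
Steps: 6


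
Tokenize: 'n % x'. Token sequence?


Scan left to right, longest-match per lexeme
Tokens: ID(n), OP(%), ID(x)


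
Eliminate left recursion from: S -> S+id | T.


Left-recursive alternatives: S+id; non-recursive: T
Introduce S': S -> TS', S' -> +idS' | ε


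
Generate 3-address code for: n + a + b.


Break into single-operator statements:
t1 = n + a
t2 = t1 + b


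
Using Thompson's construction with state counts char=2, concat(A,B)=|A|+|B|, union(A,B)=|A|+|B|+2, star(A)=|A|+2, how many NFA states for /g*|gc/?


Syntax tree has 3 char leaf(s), 1 union(s), 1 star(s)
chars contribute 3×2 = 6; each union adds +2; each star adds +2
Total: 6 + 2 + 2 = 10 states


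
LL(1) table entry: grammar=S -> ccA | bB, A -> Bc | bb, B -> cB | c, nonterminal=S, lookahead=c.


For [S, c]: 'c' ∈ FIRST(ccA)
Entry: S -> ccA


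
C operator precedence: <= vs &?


'<=' is relational (level 7); '&' is bitwise AND (level 5)
Higher level binds tighter
'<=' has higher precedence than '&'


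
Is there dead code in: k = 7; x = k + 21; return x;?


k is read by x's definition; x is returned
No dead code


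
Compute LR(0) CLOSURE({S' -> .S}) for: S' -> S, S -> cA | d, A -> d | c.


Start: S' -> .S
For each item with dot before a nonterminal B, add B -> .γ for every B-production
Closure: [S' -> .S, S -> .cA, S -> .d]


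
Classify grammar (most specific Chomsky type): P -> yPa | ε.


Single nonterminal LHS, but y^n a^n is not regular
Classification: Type 2 (Context-Free)


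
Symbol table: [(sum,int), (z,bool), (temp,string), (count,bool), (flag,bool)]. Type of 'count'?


Lookup 'count' → type bool


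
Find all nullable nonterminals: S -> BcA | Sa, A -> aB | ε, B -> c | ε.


A nonterminal is nullable iff some alternative derives ε (directly, or every symbol in it is nullable)
Nullable: {A, B}


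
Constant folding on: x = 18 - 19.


18 - 19 = -1 at compile time
Optimized: x = -1


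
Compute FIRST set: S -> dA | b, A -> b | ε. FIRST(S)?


Per alternative of S: FIRST(dA) = {d}; FIRST(b) = {b}
FIRST(S) = {b, d}


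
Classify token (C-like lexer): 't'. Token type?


Pattern: letter/underscore followed by alphanumerics, not a keyword
Type: IDENTIFIER


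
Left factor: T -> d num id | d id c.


Common prefix: 'd'
Factored: T -> d T', T' -> num id | id c


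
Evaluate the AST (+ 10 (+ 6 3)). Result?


Evaluate inner: (+ 6 3) = 9
Evaluate root: (+ 10 9) = 19
Result: 19


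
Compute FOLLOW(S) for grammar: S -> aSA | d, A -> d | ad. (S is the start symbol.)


$ ∈ FOLLOW(S). For each A -> αBβ: add FIRST(β)\{ε} to FOLLOW(B); if β nullable, add FOLLOW(A).
FOLLOW(S) = {$, a, d}


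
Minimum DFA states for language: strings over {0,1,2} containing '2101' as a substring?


KMP-style automaton: 4 progress states + 1 absorbing accept = 5
Minimal DFA: 5 states


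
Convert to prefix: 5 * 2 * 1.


left-to-right (same/higher precedence on left): tree is (* (* 5 2) 1)
Prefix: * * 5 2 1


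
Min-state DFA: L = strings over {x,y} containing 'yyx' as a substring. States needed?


KMP-style automaton: 3 progress states + 1 absorbing accept = 4
Minimal DFA: 4 states


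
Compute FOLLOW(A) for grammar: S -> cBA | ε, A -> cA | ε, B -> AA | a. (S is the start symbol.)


$ ∈ FOLLOW(S). For each A -> αBβ: add FIRST(β)\{ε} to FOLLOW(B); if β nullable, add FOLLOW(A).
FOLLOW(A) = {$, c}


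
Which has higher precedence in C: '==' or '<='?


'<=' is relational (level 7); '==' is equality (level 6)
Higher level binds tighter
'<=' has higher precedence than '=='


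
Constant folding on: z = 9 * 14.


9 * 14 = 126 at compile time
Optimized: z = 126


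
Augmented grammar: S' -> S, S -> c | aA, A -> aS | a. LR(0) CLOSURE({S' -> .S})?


Start: S' -> .S
For each item with dot before a nonterminal B, add B -> .γ for every B-production
Closure: [S' -> .S, S -> .c, S -> .aA]


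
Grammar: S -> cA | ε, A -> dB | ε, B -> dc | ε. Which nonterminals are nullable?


A nonterminal is nullable iff some alternative derives ε (directly, or every symbol in it is nullable)
Nullable: {A, B, S}


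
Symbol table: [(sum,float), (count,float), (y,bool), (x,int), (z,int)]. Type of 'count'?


Lookup 'count' → type float


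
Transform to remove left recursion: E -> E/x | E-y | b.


Left-recursive alternatives: E/x, E-y; non-recursive: b
Introduce E': E -> bE', E' -> /xE' | -yE' | ε


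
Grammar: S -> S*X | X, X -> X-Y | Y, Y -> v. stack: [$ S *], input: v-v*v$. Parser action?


no handle ('S*' is not any RHS); shift 'v'
Action: shift


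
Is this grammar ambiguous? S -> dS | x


right-linear, alternatives start with distinct terminals 'd' vs 'x': unique leftmost derivation
Unambiguous


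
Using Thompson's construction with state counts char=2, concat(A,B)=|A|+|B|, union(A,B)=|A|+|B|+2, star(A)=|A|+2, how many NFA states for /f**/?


Syntax tree has 1 char leaf(s), 0 union(s), 2 star(s)
chars contribute 1×2 = 2; each union adds +2; each star adds +2
Total: 2 + 0 + 4 = 6 states


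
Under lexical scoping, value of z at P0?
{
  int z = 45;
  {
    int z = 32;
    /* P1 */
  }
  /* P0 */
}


z declared in the same block as P0
z = 45


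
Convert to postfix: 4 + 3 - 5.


Left to right (same or higher precedence on left)
Postfix: 4 3 + 5 -


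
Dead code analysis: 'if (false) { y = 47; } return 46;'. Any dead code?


condition is constant false, so the whole block is unreachable
Dead: 'if (false) { y = 47; }'


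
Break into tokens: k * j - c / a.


Scan left to right, longest-match per lexeme
Tokens: ID(k), OP(*), ID(j), OP(-), ID(c), OP(/), ID(a)


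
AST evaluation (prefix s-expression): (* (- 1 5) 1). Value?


Evaluate inner: (- 1 5) = -4
Evaluate root: (* -4 1) = -4
Result: -4


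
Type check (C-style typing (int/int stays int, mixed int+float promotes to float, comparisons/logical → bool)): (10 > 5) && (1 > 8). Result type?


Operand types: bool && bool
Rule: logical operators take bool operands and yield bool
Result type: bool


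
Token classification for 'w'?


Pattern: letter/underscore followed by alphanumerics, not a keyword
Type: IDENTIFIER


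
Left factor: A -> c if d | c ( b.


Common prefix: 'c'
Factored: A -> c A', A' -> if d | ( b


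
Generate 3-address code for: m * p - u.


Break into single-operator statements:
t1 = m * p
t2 = t1 - u


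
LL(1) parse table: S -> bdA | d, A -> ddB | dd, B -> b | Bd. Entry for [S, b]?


For [S, b]: 'b' ∈ FIRST(bdA)
Entry: S -> bdA


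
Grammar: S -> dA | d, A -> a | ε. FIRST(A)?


Per alternative of A: FIRST(a) = {a}; FIRST(ε) = {ε}
FIRST(A) = {a, ε}


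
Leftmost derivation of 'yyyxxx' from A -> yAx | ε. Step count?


Derivation: A => yAx => yyAxx => yyyAxxx => yyyxxx
Steps: 4


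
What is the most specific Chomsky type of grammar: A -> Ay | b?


Left-linear: every RHS is a terminal or one nonterminal followed by a terminal
Classification: Type 3 (Regular)


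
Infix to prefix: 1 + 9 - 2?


left-to-right (same/higher precedence on left): tree is (- (+ 1 9) 2)
Prefix: - + 1 9 2


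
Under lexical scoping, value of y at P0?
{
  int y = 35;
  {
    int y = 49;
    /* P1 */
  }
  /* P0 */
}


y declared in the same block as P0
y = 35


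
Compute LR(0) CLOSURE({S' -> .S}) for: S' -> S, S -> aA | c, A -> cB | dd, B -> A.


Start: S' -> .S
For each item with dot before a nonterminal B, add B -> .γ for every B-production
Closure: [S' -> .S, S -> .aA, S -> .c]


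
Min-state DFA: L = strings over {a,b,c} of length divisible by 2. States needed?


Track length mod 2: states 0..1, accept at 0
Minimal DFA: 2 states


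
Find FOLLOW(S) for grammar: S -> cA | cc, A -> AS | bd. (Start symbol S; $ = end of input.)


$ ∈ FOLLOW(S). For each A -> αBβ: add FIRST(β)\{ε} to FOLLOW(B); if β nullable, add FOLLOW(A).
FOLLOW(S) = {$, c}


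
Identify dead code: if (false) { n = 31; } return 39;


condition is constant false, so the whole block is unreachable
Dead: 'if (false) { n = 31; }'


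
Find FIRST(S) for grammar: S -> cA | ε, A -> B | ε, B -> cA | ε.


Per alternative of S: FIRST(cA) = {c}; FIRST(ε) = {ε}
FIRST(S) = {c, ε}


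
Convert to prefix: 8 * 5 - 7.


left-to-right (same/higher precedence on left): tree is (- (* 8 5) 7)
Prefix: - * 8 5 7


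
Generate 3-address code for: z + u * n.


Break into single-operator statements:
t1 = u * n
t2 = z + t1


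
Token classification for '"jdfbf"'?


Pattern: double-quoted sequence
Type: STRING_LITERAL


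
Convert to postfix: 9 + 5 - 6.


Left to right (same or higher precedence on left)
Postfix: 9 5 + 6 -


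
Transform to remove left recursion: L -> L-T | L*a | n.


Left-recursive alternatives: L-T, L*a; non-recursive: n
Introduce L': L -> nL', L' -> -TL' | *aL' | ε


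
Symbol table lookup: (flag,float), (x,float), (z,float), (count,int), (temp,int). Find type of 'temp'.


Lookup 'temp' → type int


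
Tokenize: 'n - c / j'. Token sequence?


Scan left to right, longest-match per lexeme
Tokens: ID(n), OP(-), ID(c), OP(/), ID(j)


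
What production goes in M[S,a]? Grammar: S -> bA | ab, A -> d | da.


For [S, a]: 'a' ∈ FIRST(ab)
Entry: S -> ab


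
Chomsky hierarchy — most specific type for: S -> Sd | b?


Left-linear: every RHS is a terminal or one nonterminal followed by a terminal
Classification: Type 3 (Regular)


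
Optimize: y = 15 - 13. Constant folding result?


15 - 13 = 2 at compile time
Optimized: y = 2


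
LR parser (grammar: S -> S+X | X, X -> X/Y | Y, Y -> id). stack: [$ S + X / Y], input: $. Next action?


handle 'X/Y' on top
Action: reduce (X -> X/Y)
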